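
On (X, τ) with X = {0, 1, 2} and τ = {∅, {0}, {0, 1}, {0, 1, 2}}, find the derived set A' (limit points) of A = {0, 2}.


A' = {1, 2}

For each x ∈ X, list the open sets U ∈ τ with x ∈ U, then check whether U ∩ (A ∖ {x}) ≠ ∅ for every such U.
  x = 0: open {0} ∋ x has {0} ∩ (A ∖ {0}) = ∅, so x is NOT a limit point.
  x = 1: opens ∋ x are {0, 1}, {0, 1, 2}; each meets A ∖ {1}, so x IS a limit point.
  x = 2: opens ∋ x are {0, 1, 2}; each meets A ∖ {2}, so x IS a limit point.
Collecting: A' = {1, 2}.


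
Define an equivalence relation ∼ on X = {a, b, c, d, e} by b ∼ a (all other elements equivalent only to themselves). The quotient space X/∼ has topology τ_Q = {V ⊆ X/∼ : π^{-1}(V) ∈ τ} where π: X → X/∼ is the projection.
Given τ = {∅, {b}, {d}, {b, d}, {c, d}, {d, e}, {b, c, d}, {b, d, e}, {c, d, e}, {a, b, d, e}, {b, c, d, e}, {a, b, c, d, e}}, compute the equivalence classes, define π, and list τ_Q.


X/∼ = {[a=b], [c], [d], [e]}; |τ_Q| = 7.

Equivalence classes: [a=b], [c], [d], [e].
Quotient map π: X → X/∼ sends a ↦ [a=b], b ↦ [a=b], c ↦ [c], d ↦ [d], e ↦ [e].
For each subset V ⊆ X/∼, compute π^{-1}(V) ⊆ X and check whether π^{-1}(V) ∈ τ. V is open in τ_Q iff π^{-1}(V) ∈ τ.
  V = {}: π^{-1}(V) = ∅ ∈ τ ✓.
  V = {[a=b]}: π^{-1}(V) = {a, b} ∉ τ ✗.
  V = {[c]}: π^{-1}(V) = {c} ∉ τ ✗.
  V = {[a=b], [c]}: π^{-1}(V) = {a, b, c} ∉ τ ✗.
  V = {[d]}: π^{-1}(V) = {d} ∈ τ ✓.
  V = {[a=b], [d]}: π^{-1}(V) = {a, b, d} ∉ τ ✗.
  V = {[c], [d]}: π^{-1}(V) = {c, d} ∈ τ ✓.
  V = {[a=b], [c], [d]}: π^{-1}(V) = {a, b, c, d} ∉ τ ✗.
  V = {[e]}: π^{-1}(V) = {e} ∉ τ ✗.
  V = {[a=b], [e]}: π^{-1}(V) = {a, b, e} ∉ τ ✗.
  V = {[c], [e]}: π^{-1}(V) = {c, e} ∉ τ ✗.
  V = {[a=b], [c], [e]}: π^{-1}(V) = {a, b, c, e} ∉ τ ✗.
  V = {[d], [e]}: π^{-1}(V) = {d, e} ∈ τ ✓.
  V = {[a=b], [d], [e]}: π^{-1}(V) = {a, b, d, e} ∈ τ ✓.
  V = {[c], [d], [e]}: π^{-1}(V) = {c, d, e} ∈ τ ✓.
  V = {[a=b], [c], [d], [e]}: π^{-1}(V) = {a, b, c, d, e} ∈ τ ✓.
Open sets in the quotient: τ_Q = {{}, {[d]}, {[c], [d]}, {[d], [e]}, {[a=b], [d], [e]}, {[c], [d], [e]}, {[a=b], [c], [d], [e]}} (7 elements).


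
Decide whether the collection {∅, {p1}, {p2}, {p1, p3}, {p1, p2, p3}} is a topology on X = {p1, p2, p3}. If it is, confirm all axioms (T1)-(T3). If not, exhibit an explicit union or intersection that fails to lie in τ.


τ is NOT a topology on X.

Axiom (T1): ∅ ∈ τ? Yes; X ∈ τ? Yes.
Axiom (T2/T3): check pairwise unions and intersections of members of τ.
Counterexample for (T2): {p1} ∪ {p2} = {p1, p2} ∉ τ. Therefore τ is NOT a topology.


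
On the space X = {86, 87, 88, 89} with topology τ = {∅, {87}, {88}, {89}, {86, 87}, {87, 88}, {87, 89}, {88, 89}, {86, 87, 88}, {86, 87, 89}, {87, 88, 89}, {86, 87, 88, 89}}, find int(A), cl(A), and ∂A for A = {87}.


int(A) = {87}, cl(A) = {86, 87}, ∂A = {86}.

Closed sets in (X, τ) are complements of opens:
  closed(X, τ) = {∅, {86}, {88}, {89}, {86, 87}, {86, 88}, {86, 89}, {88, 89}, {86, 87, 88}, {86, 87, 89}, {86, 88, 89}, {86, 87, 88, 89}}.
int(A) = ⋃ {U ∈ τ : U ⊆ A}. Opens contained in A: ∅, {87}.
Taking the union of these: int(A) = {87}.
cl(A) = ⋂ {C closed : A ⊆ C}. Closed sets containing A: {86, 87}, {86, 87, 88}, {86, 87, 89}, {86, 87, 88, 89}.
Intersecting these: cl(A) = {86, 87}.
∂A = cl(A) ∖ int(A) = {86, 87} ∖ {87} = {86}.


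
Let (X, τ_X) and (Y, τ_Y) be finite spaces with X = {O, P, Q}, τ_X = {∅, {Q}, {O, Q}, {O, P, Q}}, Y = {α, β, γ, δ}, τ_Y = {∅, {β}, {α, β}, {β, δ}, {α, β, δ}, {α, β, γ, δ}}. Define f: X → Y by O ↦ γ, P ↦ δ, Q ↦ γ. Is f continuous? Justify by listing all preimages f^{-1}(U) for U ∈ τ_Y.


f is NOT continuous.

Compute f^{-1}(U) for each U ∈ τ_Y:
  U = ∅: f^{-1}(U) = ∅ ∈ τ_X ✓.
  U = {β}: f^{-1}(U) = ∅ ∈ τ_X ✓.
  U = {α, β}: f^{-1}(U) = ∅ ∈ τ_X ✓.
  U = {β, δ}: f^{-1}(U) = {P} ∉ τ_X ✗.
  U = {α, β, δ}: f^{-1}(U) = {P} ∉ τ_X ✗.
  U = {α, β, γ, δ}: f^{-1}(U) = {O, P, Q} ∈ τ_X ✓.
Found U = {β, δ} with f^{-1}(U) = {P} not in τ_X. Therefore f is NOT continuous.


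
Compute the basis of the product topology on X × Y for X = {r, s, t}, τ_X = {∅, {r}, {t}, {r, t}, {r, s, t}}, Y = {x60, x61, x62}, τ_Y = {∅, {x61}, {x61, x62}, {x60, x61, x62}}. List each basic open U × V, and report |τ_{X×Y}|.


Basis B = {∅ × ∅, {r} × {x61}, {t} × {x61}, {r} × {x61, x62}, {r, t} × {x61}, {t} × {x61, x62}, {r} × {x60, x61, x62}, {r, s, t} × {x61}, {t} × {x60, x61, x62}, {r, t} × {x61, x62}, {r, t} × {x60, x61, x62}, {r, s, t} × {x61, x62}, {r, s, t} × {x60, x61, x62}}; |τ_{X×Y}| = 30.

Enumerate products U × V with U ∈ τ_X, V ∈ τ_Y (deduplicated):
  ∅ × ∅ = {} (∅)
  {r} × {x61} = {(r,x61)}
  {t} × {x61} = {(t,x61)}
  {r} × {x61, x62} = {(r,x61), (r,x62)}
  {r, t} × {x61} = {(r,x61), (t,x61)}
  {t} × {x61, x62} = {(t,x61), (t,x62)}
  {r} × {x60, x61, x62} = {(r,x60), (r,x61), (r,x62)}
  {r, s, t} × {x61} = {(r,x61), (s,x61), (t,x61)}
  {t} × {x60, x61, x62} = {(t,x60), (t,x61), (t,x62)}
  {r, t} × {x61, x62} = {(r,x61), (r,x62), (t,x61), (t,x62)}
  {r, t} × {x60, x61, x62} = {(r,x60), (r,x61), (r,x62), (t,x60), (t,x61), (t,x62)}
  {r, s, t} × {x61, x62} = {(r,x61), (r,x62), (s,x61), (s,x62), (t,x61), (t,x62)}
  {r, s, t} × {x60, x61, x62} = {(r,x60), (r,x61), (r,x62), (s,x60), (s,x61), (s,x62), (t,x60), (t,x61), (t,x62)}
These 13 distinct sets form the basis B.
Close under arbitrary unions to get τ_{X×Y}; counting gives |τ_{X×Y}| = 30.


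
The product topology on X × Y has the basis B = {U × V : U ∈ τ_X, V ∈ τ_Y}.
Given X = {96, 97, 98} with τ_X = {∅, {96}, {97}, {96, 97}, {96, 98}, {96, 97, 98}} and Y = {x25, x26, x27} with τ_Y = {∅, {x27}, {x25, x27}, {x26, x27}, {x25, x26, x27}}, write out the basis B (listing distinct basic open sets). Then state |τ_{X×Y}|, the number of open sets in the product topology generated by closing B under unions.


Basis B = {∅ × ∅, {96} × {x27}, {97} × {x27}, {96} × {x25, x27}, {96} × {x26, x27}, {96, 97} × {x27}, {96, 98} × {x27}, {97} × {x25, x27}, {97} × {x26, x27}, {96} × {x25, x26, x27}, {96, 97, 98} × {x27}, {97} × {x25, x26, x27}, {96, 97} × {x25, x27}, {96, 98} × {x25, x27}, {96, 97} × {x26, x27}, {96, 98} × {x26, x27}, {96, 97} × {x25, x26, x27}, {96, 98} × {x25, x26, x27}, {96, 97, 98} × {x25, x27}, {96, 97, 98} × {x26, x27}, {96, 97, 98} × {x25, x26, x27}}; |τ_{X×Y}| = 70.

Enumerate products U × V with U ∈ τ_X, V ∈ τ_Y (deduplicated):
  ∅ × ∅ = {} (∅)
  {96} × {x27} = {(96,x27)}
  {97} × {x27} = {(97,x27)}
  {96} × {x25, x27} = {(96,x25), (96,x27)}
  {96} × {x26, x27} = {(96,x26), (96,x27)}
  {96, 97} × {x27} = {(96,x27), (97,x27)}
  {96, 98} × {x27} = {(96,x27), (98,x27)}
  {97} × {x25, x27} = {(97,x25), (97,x27)}
  {97} × {x26, x27} = {(97,x26), (97,x27)}
  {96} × {x25, x26, x27} = {(96,x25), (96,x26), (96,x27)}
  {96, 97, 98} × {x27} = {(96,x27), (97,x27), (98,x27)}
  {97} × {x25, x26, x27} = {(97,x25), (97,x26), (97,x27)}
  {96, 97} × {x25, x27} = {(96,x25), (96,x27), (97,x25), (97,x27)}
  {96, 98} × {x25, x27} = {(96,x25), (96,x27), (98,x25), (98,x27)}
  {96, 97} × {x26, x27} = {(96,x26), (96,x27), (97,x26), (97,x27)}
  {96, 98} × {x26, x27} = {(96,x26), (96,x27), (98,x26), (98,x27)}
  {96, 97} × {x25, x26, x27} = {(96,x25), (96,x26), (96,x27), (97,x25), (97,x26), (97,x27)}
  {96, 98} × {x25, x26, x27} = {(96,x25), (96,x26), (96,x27), (98,x25), (98,x26), (98,x27)}
  {96, 97, 98} × {x25, x27} = {(96,x25), (96,x27), (97,x25), (97,x27), (98,x25), (98,x27)}
  {96, 97, 98} × {x26, x27} = {(96,x26), (96,x27), (97,x26), (97,x27), (98,x26), (98,x27)}
  {96, 97, 98} × {x25, x26, x27} = {(96,x25), (96,x26), (96,x27), (97,x25), (97,x26), (97,x27), (98,x25), (98,x26), (98,x27)}
These 21 distinct sets form the basis B.
Close under arbitrary unions to get τ_{X×Y}; counting gives |τ_{X×Y}| = 70.


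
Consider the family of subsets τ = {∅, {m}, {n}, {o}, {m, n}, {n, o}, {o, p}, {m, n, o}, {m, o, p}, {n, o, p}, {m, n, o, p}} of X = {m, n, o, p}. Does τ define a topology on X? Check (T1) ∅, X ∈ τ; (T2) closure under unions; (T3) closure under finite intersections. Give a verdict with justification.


τ is NOT a topology on X.

Axiom (T1): ∅ ∈ τ? Yes; X ∈ τ? Yes.
Axiom (T2/T3): check pairwise unions and intersections of members of τ.
Counterexample for (T2): {m} ∪ {o} = {m, o} ∉ τ. Therefore τ is NOT a topology.


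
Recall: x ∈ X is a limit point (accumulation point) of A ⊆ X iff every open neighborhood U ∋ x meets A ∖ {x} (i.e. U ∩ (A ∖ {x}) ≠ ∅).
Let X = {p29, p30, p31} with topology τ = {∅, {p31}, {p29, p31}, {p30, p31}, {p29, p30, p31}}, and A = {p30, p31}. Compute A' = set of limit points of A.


A' = {p29, p30}

For each x ∈ X, list the open sets U ∈ τ with x ∈ U, then check whether U ∩ (A ∖ {x}) ≠ ∅ for every such U.
  x = p29: opens ∋ x are {p29, p31}, {p29, p30, p31}; each meets A ∖ {p29}, so x IS a limit point.
  x = p30: opens ∋ x are {p30, p31}, {p29, p30, p31}; each meets A ∖ {p30}, so x IS a limit point.
  x = p31: open {p31} ∋ x has {p31} ∩ (A ∖ {p31}) = ∅, so x is NOT a limit point.
Collecting: A' = {p29, p30}.


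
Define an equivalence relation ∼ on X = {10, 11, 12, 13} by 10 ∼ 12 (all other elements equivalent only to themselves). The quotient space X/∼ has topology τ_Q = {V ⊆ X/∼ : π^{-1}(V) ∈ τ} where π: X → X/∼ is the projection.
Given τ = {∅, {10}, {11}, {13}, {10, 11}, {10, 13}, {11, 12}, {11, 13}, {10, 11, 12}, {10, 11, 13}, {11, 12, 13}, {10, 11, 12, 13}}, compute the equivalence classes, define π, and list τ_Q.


X/∼ = {[10=12], [11], [13]}; |τ_Q| = 6.

Equivalence classes: [10=12], [11], [13].
Quotient map π: X → X/∼ sends 10 ↦ [10=12], 11 ↦ [11], 12 ↦ [10=12], 13 ↦ [13].
For each subset V ⊆ X/∼, compute π^{-1}(V) ⊆ X and check whether π^{-1}(V) ∈ τ. V is open in τ_Q iff π^{-1}(V) ∈ τ.
  V = {}: π^{-1}(V) = ∅ ∈ τ ✓.
  V = {[10=12]}: π^{-1}(V) = {10, 12} ∉ τ ✗.
  V = {[11]}: π^{-1}(V) = {11} ∈ τ ✓.
  V = {[10=12], [11]}: π^{-1}(V) = {10, 11, 12} ∈ τ ✓.
  V = {[13]}: π^{-1}(V) = {13} ∈ τ ✓.
  V = {[10=12], [13]}: π^{-1}(V) = {10, 12, 13} ∉ τ ✗.
  V = {[11], [13]}: π^{-1}(V) = {11, 13} ∈ τ ✓.
  V = {[10=12], [11], [13]}: π^{-1}(V) = {10, 11, 12, 13} ∈ τ ✓.
Open sets in the quotient: τ_Q = {{}, {[11]}, {[10=12], [11]}, {[13]}, {[11], [13]}, {[10=12], [11], [13]}} (6 elements).


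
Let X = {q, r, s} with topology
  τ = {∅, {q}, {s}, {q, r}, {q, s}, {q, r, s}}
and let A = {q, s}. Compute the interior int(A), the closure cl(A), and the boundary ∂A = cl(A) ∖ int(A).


int(A) = {q, s}, cl(A) = {q, r, s}, ∂A = {r}.

Closed sets in (X, τ) are complements of opens:
  closed(X, τ) = {∅, {r}, {s}, {q, r}, {r, s}, {q, r, s}}.
int(A) = ⋃ {U ∈ τ : U ⊆ A}. Opens contained in A: ∅, {q}, {s}, {q, s}.
Taking the union of these: int(A) = {q, s}.
cl(A) = ⋂ {C closed : A ⊆ C}. Closed sets containing A: {q, r, s}.
Intersecting these: cl(A) = {q, r, s}.
∂A = cl(A) ∖ int(A) = {q, r, s} ∖ {q, s} = {r}.


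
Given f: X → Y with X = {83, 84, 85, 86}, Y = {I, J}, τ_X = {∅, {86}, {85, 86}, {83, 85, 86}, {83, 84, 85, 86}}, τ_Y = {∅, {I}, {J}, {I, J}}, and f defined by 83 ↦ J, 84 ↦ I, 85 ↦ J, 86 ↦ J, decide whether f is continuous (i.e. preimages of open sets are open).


f is NOT continuous.

Compute f^{-1}(U) for each U ∈ τ_Y:
  U = ∅: f^{-1}(U) = ∅ ∈ τ_X ✓.
  U = {I}: f^{-1}(U) = {84} ∉ τ_X ✗.
  U = {J}: f^{-1}(U) = {83, 85, 86} ∈ τ_X ✓.
  U = {I, J}: f^{-1}(U) = {83, 84, 85, 86} ∈ τ_X ✓.
Found U = {I} with f^{-1}(U) = {84} not in τ_X. Therefore f is NOT continuous.


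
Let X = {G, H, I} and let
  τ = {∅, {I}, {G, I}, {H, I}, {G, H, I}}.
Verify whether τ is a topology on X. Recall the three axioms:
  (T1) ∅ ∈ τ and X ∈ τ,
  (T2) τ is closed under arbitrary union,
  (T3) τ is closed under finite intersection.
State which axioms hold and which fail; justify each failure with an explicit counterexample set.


τ IS a topology on X.

Axiom (T1): ∅ ∈ τ? Yes; X ∈ τ? Yes.
Axiom (T2/T3): check pairwise unions and intersections of members of τ.
All pairwise intersections and unions checked — each lies in τ. Therefore τ satisfies (T1), (T2), (T3): it IS a topology on X.


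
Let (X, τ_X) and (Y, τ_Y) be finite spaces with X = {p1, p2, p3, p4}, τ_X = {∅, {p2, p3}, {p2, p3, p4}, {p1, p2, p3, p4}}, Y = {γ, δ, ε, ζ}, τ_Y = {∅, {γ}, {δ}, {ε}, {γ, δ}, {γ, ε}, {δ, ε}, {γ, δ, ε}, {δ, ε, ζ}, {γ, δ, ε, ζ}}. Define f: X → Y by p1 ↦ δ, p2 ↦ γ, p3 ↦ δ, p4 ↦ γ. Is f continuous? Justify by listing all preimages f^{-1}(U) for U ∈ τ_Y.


f is NOT continuous.

Compute f^{-1}(U) for each U ∈ τ_Y:
  U = ∅: f^{-1}(U) = ∅ ∈ τ_X ✓.
  U = {γ}: f^{-1}(U) = {p2, p4} ∉ τ_X ✗.
  U = {δ}: f^{-1}(U) = {p1, p3} ∉ τ_X ✗.
  U = {ε}: f^{-1}(U) = ∅ ∈ τ_X ✓.
  U = {γ, δ}: f^{-1}(U) = {p1, p2, p3, p4} ∈ τ_X ✓.
  U = {γ, ε}: f^{-1}(U) = {p2, p4} ∉ τ_X ✗.
  U = {δ, ε}: f^{-1}(U) = {p1, p3} ∉ τ_X ✗.
  U = {γ, δ, ε}: f^{-1}(U) = {p1, p2, p3, p4} ∈ τ_X ✓.
  U = {δ, ε, ζ}: f^{-1}(U) = {p1, p3} ∉ τ_X ✗.
  U = {γ, δ, ε, ζ}: f^{-1}(U) = {p1, p2, p3, p4} ∈ τ_X ✓.
Found U = {γ} with f^{-1}(U) = {p2, p4} not in τ_X. Therefore f is NOT continuous.


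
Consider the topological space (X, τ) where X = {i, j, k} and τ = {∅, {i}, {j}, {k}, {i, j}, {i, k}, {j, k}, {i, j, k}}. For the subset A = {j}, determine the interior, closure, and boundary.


int(A) = {j}, cl(A) = {j}, ∂A = ∅.

Closed sets in (X, τ) are complements of opens:
  closed(X, τ) = {∅, {i}, {j}, {k}, {i, j}, {i, k}, {j, k}, {i, j, k}}.
int(A) = ⋃ {U ∈ τ : U ⊆ A}. Opens contained in A: ∅, {j}.
Taking the union of these: int(A) = {j}.
cl(A) = ⋂ {C closed : A ⊆ C}. Closed sets containing A: {j}, {i, j}, {j, k}, {i, j, k}.
Intersecting these: cl(A) = {j}.
∂A = cl(A) ∖ int(A) = {j} ∖ {j} = ∅.


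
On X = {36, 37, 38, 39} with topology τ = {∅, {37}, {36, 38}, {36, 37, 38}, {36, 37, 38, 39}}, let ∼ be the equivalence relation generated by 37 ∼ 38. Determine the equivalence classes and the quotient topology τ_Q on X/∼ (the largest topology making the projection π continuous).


X/∼ = {[36], [37=38], [39]}; |τ_Q| = 3.

Equivalence classes: [36], [37=38], [39].
Quotient map π: X → X/∼ sends 36 ↦ [36], 37 ↦ [37=38], 38 ↦ [37=38], 39 ↦ [39].
For each subset V ⊆ X/∼, compute π^{-1}(V) ⊆ X and check whether π^{-1}(V) ∈ τ. V is open in τ_Q iff π^{-1}(V) ∈ τ.
  V = {}: π^{-1}(V) = ∅ ∈ τ ✓.
  V = {[36]}: π^{-1}(V) = {36} ∉ τ ✗.
  V = {[37=38]}: π^{-1}(V) = {37, 38} ∉ τ ✗.
  V = {[36], [37=38]}: π^{-1}(V) = {36, 37, 38} ∈ τ ✓.
  V = {[39]}: π^{-1}(V) = {39} ∉ τ ✗.
  V = {[36], [39]}: π^{-1}(V) = {36, 39} ∉ τ ✗.
  V = {[37=38], [39]}: π^{-1}(V) = {37, 38, 39} ∉ τ ✗.
  V = {[36], [37=38], [39]}: π^{-1}(V) = {36, 37, 38, 39} ∈ τ ✓.
Open sets in the quotient: τ_Q = {{}, {[36], [37=38]}, {[36], [37=38], [39]}} (3 elements).


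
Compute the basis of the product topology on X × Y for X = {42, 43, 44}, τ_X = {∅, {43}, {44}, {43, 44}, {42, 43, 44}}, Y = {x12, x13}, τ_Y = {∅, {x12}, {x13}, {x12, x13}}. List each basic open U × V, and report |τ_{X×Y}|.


Basis B = {∅ × ∅, {43} × {x12}, {43} × {x13}, {44} × {x12}, {44} × {x13}, {43} × {x12, x13}, {43, 44} × {x12}, {43, 44} × {x13}, {44} × {x12, x13}, {42, 43, 44} × {x12}, {42, 43, 44} × {x13}, {43, 44} × {x12, x13}, {42, 43, 44} × {x12, x13}}; |τ_{X×Y}| = 25.

Enumerate products U × V with U ∈ τ_X, V ∈ τ_Y (deduplicated):
  ∅ × ∅ = {} (∅)
  {43} × {x12} = {(43,x12)}
  {43} × {x13} = {(43,x13)}
  {44} × {x12} = {(44,x12)}
  {44} × {x13} = {(44,x13)}
  {43} × {x12, x13} = {(43,x12), (43,x13)}
  {43, 44} × {x12} = {(43,x12), (44,x12)}
  {43, 44} × {x13} = {(43,x13), (44,x13)}
  {44} × {x12, x13} = {(44,x12), (44,x13)}
  {42, 43, 44} × {x12} = {(42,x12), (43,x12), (44,x12)}
  {42, 43, 44} × {x13} = {(42,x13), (43,x13), (44,x13)}
  {43, 44} × {x12, x13} = {(43,x12), (43,x13), (44,x12), (44,x13)}
  {42, 43, 44} × {x12, x13} = {(42,x12), (42,x13), (43,x12), (43,x13), (44,x12), (44,x13)}
These 13 distinct sets form the basis B.
Close under arbitrary unions to get τ_{X×Y}; counting gives |τ_{X×Y}| = 25.


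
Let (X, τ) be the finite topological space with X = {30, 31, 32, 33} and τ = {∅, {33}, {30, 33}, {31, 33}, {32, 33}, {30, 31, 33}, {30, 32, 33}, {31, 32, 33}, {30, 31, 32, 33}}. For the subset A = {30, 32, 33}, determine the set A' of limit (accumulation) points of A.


A' = {30, 31, 32}

For each x ∈ X, list the open sets U ∈ τ with x ∈ U, then check whether U ∩ (A ∖ {x}) ≠ ∅ for every such U.
  x = 30: opens ∋ x are {30, 33}, {30, 31, 33}, {30, 32, 33}, {30, 31, 32, 33}; each meets A ∖ {30}, so x IS a limit point.
  x = 31: opens ∋ x are {31, 33}, {30, 31, 33}, {31, 32, 33}, {30, 31, 32, 33}; each meets A ∖ {31}, so x IS a limit point.
  x = 32: opens ∋ x are {32, 33}, {30, 32, 33}, {31, 32, 33}, {30, 31, 32, 33}; each meets A ∖ {32}, so x IS a limit point.
  x = 33: open {33} ∋ x has {33} ∩ (A ∖ {33}) = ∅, so x is NOT a limit point.
Collecting: A' = {30, 31, 32}.


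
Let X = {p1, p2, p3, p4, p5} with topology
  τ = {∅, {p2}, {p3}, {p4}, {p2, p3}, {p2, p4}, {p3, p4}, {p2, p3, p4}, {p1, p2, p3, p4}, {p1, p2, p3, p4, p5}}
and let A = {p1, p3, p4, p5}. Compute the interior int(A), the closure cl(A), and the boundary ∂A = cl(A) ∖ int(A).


int(A) = {p3, p4}, cl(A) = {p1, p3, p4, p5}, ∂A = {p1, p5}.

Closed sets in (X, τ) are complements of opens:
  closed(X, τ) = {∅, {p5}, {p1, p5}, {p1, p2, p5}, {p1, p3, p5}, {p1, p4, p5}, {p1, p2, p3, p5}, {p1, p2, p4, p5}, {p1, p3, p4, p5}, {p1, p2, p3, p4, p5}}.
int(A) = ⋃ {U ∈ τ : U ⊆ A}. Opens contained in A: ∅, {p3}, {p4}, {p3, p4}.
Taking the union of these: int(A) = {p3, p4}.
cl(A) = ⋂ {C closed : A ⊆ C}. Closed sets containing A: {p1, p3, p4, p5}, {p1, p2, p3, p4, p5}.
Intersecting these: cl(A) = {p1, p3, p4, p5}.
∂A = cl(A) ∖ int(A) = {p1, p3, p4, p5} ∖ {p3, p4} = {p1, p5}.


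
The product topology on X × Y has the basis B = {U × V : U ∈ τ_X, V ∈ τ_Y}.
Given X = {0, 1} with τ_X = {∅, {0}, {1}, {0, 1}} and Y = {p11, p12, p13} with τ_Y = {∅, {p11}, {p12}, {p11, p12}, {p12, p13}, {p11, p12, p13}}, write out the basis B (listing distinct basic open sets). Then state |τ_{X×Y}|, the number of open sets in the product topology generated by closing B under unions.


Basis B = {∅ × ∅, {0} × {p11}, {0} × {p12}, {1} × {p11}, {1} × {p12}, {0} × {p11, p12}, {0, 1} × {p11}, {0} × {p12, p13}, {0, 1} × {p12}, {1} × {p11, p12}, {1} × {p12, p13}, {0} × {p11, p12, p13}, {1} × {p11, p12, p13}, {0, 1} × {p11, p12}, {0, 1} × {p12, p13}, {0, 1} × {p11, p12, p13}}; |τ_{X×Y}| = 36.

Enumerate products U × V with U ∈ τ_X, V ∈ τ_Y (deduplicated):
  ∅ × ∅ = {} (∅)
  {0} × {p11} = {(0,p11)}
  {0} × {p12} = {(0,p12)}
  {1} × {p11} = {(1,p11)}
  {1} × {p12} = {(1,p12)}
  {0} × {p11, p12} = {(0,p11), (0,p12)}
  {0, 1} × {p11} = {(0,p11), (1,p11)}
  {0} × {p12, p13} = {(0,p12), (0,p13)}
  {0, 1} × {p12} = {(0,p12), (1,p12)}
  {1} × {p11, p12} = {(1,p11), (1,p12)}
  {1} × {p12, p13} = {(1,p12), (1,p13)}
  {0} × {p11, p12, p13} = {(0,p11), (0,p12), (0,p13)}
  {1} × {p11, p12, p13} = {(1,p11), (1,p12), (1,p13)}
  {0, 1} × {p11, p12} = {(0,p11), (0,p12), (1,p11), (1,p12)}
  {0, 1} × {p12, p13} = {(0,p12), (0,p13), (1,p12), (1,p13)}
  {0, 1} × {p11, p12, p13} = {(0,p11), (0,p12), (0,p13), (1,p11), (1,p12), (1,p13)}
These 16 distinct sets form the basis B.
Close under arbitrary unions to get τ_{X×Y}; counting gives |τ_{X×Y}| = 36.


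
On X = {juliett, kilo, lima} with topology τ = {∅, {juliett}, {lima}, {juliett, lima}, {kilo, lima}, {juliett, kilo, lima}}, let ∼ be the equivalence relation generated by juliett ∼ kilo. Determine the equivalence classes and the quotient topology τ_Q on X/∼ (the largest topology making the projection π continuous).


X/∼ = {[juliett=kilo], [lima]}; |τ_Q| = 3.

Equivalence classes: [juliett=kilo], [lima].
Quotient map π: X → X/∼ sends juliett ↦ [juliett=kilo], kilo ↦ [juliett=kilo], lima ↦ [lima].
For each subset V ⊆ X/∼, compute π^{-1}(V) ⊆ X and check whether π^{-1}(V) ∈ τ. V is open in τ_Q iff π^{-1}(V) ∈ τ.
  V = {}: π^{-1}(V) = ∅ ∈ τ ✓.
  V = {[juliett=kilo]}: π^{-1}(V) = {juliett, kilo} ∉ τ ✗.
  V = {[lima]}: π^{-1}(V) = {lima} ∈ τ ✓.
  V = {[juliett=kilo], [lima]}: π^{-1}(V) = {juliett, kilo, lima} ∈ τ ✓.
Open sets in the quotient: τ_Q = {{}, {[lima]}, {[juliett=kilo], [lima]}} (3 elements).


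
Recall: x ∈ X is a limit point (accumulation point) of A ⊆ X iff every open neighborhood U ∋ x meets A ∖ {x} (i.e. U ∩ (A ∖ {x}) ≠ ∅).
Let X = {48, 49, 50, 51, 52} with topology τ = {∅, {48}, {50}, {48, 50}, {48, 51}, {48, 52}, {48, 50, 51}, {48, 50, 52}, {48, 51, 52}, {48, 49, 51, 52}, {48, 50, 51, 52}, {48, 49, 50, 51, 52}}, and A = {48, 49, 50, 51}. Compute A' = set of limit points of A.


A' = {49, 51, 52}

For each x ∈ X, list the open sets U ∈ τ with x ∈ U, then check whether U ∩ (A ∖ {x}) ≠ ∅ for every such U.
  x = 48: open {48} ∋ x has {48} ∩ (A ∖ {48}) = ∅, so x is NOT a limit point.
  x = 49: opens ∋ x are {48, 49, 51, 52}, {48, 49, 50, 51, 52}; each meets A ∖ {49}, so x IS a limit point.
  x = 50: open {50} ∋ x has {50} ∩ (A ∖ {50}) = ∅, so x is NOT a limit point.
  x = 51: opens ∋ x are {48, 51}, {48, 50, 51}, {48, 51, 52}, {48, 49, 51, 52}, {48, 50, 51, 52}, {48, 49, 50, 51, 52}; each meets A ∖ {51}, so x IS a limit point.
  x = 52: opens ∋ x are {48, 52}, {48, 50, 52}, {48, 51, 52}, {48, 49, 51, 52}, {48, 50, 51, 52}, {48, 49, 50, 51, 52}; each meets A ∖ {52}, so x IS a limit point.
Collecting: A' = {49, 51, 52}.


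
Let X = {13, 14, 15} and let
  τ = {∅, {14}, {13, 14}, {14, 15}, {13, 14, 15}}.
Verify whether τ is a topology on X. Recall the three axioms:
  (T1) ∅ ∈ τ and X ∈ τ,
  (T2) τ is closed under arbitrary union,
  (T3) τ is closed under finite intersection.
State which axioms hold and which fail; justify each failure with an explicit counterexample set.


τ IS a topology on X.

Axiom (T1): ∅ ∈ τ? Yes; X ∈ τ? Yes.
Axiom (T2/T3): check pairwise unions and intersections of members of τ.
All pairwise intersections and unions checked — each lies in τ. Therefore τ satisfies (T1), (T2), (T3): it IS a topology on X.


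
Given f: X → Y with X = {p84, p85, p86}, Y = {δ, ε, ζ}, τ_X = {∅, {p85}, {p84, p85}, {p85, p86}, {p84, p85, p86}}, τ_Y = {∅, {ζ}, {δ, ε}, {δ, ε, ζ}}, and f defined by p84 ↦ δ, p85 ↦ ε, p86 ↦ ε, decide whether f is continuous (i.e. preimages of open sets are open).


f IS continuous.

Compute f^{-1}(U) for each U ∈ τ_Y:
  U = ∅: f^{-1}(U) = ∅ ∈ τ_X ✓.
  U = {ζ}: f^{-1}(U) = ∅ ∈ τ_X ✓.
  U = {δ, ε}: f^{-1}(U) = {p84, p85, p86} ∈ τ_X ✓.
  U = {δ, ε, ζ}: f^{-1}(U) = {p84, p85, p86} ∈ τ_X ✓.
Every preimage lies in τ_X, so f IS continuous.


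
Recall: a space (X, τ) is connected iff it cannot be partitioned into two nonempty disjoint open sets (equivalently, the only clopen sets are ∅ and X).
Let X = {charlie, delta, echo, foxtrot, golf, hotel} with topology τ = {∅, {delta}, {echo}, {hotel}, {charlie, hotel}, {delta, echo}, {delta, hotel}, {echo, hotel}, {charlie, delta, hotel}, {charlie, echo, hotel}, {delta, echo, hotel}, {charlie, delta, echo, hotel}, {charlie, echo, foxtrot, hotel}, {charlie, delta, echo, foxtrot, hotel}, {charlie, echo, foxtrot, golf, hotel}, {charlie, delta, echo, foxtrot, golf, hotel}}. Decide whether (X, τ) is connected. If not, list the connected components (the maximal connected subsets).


(X, τ) is disconnected; components = [{delta}, {charlie, echo, foxtrot, golf, hotel}].

Find clopen sets (U ∈ τ with X ∖ U ∈ τ):
  U = ∅, X ∖ U = {charlie, delta, echo, foxtrot, golf, hotel} — both open, so U is clopen.
  U = {delta}, X ∖ U = {charlie, echo, foxtrot, golf, hotel} — both open, so U is clopen.
  U = {charlie, echo, foxtrot, golf, hotel}, X ∖ U = {delta} — both open, so U is clopen.
  U = {charlie, delta, echo, foxtrot, golf, hotel}, X ∖ U = ∅ — both open, so U is clopen.
Nontrivial clopen(s) exist: e.g. {charlie, echo, foxtrot, golf, hotel}. So (X, τ) is disconnected.
Compute connected components by grouping points that agree on all clopens:
  component: {delta}
  component: {charlie, echo, foxtrot, golf, hotel}


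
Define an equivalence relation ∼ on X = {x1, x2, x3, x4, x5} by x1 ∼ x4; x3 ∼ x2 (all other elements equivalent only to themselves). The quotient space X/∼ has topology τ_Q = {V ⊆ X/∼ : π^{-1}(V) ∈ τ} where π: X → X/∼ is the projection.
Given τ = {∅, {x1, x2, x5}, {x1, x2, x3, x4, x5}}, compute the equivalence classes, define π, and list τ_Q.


X/∼ = {[x1=x4], [x2=x3], [x5]}; |τ_Q| = 2.

Equivalence classes: [x1=x4], [x2=x3], [x5].
Quotient map π: X → X/∼ sends x1 ↦ [x1=x4], x2 ↦ [x2=x3], x3 ↦ [x2=x3], x4 ↦ [x1=x4], x5 ↦ [x5].
For each subset V ⊆ X/∼, compute π^{-1}(V) ⊆ X and check whether π^{-1}(V) ∈ τ. V is open in τ_Q iff π^{-1}(V) ∈ τ.
  V = {}: π^{-1}(V) = ∅ ∈ τ ✓.
  V = {[x1=x4]}: π^{-1}(V) = {x1, x4} ∉ τ ✗.
  V = {[x2=x3]}: π^{-1}(V) = {x2, x3} ∉ τ ✗.
  V = {[x1=x4], [x2=x3]}: π^{-1}(V) = {x1, x2, x3, x4} ∉ τ ✗.
  V = {[x5]}: π^{-1}(V) = {x5} ∉ τ ✗.
  V = {[x1=x4], [x5]}: π^{-1}(V) = {x1, x4, x5} ∉ τ ✗.
  V = {[x2=x3], [x5]}: π^{-1}(V) = {x2, x3, x5} ∉ τ ✗.
  V = {[x1=x4], [x2=x3], [x5]}: π^{-1}(V) = {x1, x2, x3, x4, x5} ∈ τ ✓.
Open sets in the quotient: τ_Q = {{}, {[x1=x4], [x2=x3], [x5]}} (2 elements).


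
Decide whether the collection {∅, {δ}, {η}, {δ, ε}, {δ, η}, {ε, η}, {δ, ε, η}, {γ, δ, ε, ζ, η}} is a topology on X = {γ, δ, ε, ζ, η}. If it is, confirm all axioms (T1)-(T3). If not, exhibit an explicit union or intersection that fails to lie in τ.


τ is NOT a topology on X.

Axiom (T1): ∅ ∈ τ? Yes; X ∈ τ? Yes.
Axiom (T2/T3): check pairwise unions and intersections of members of τ.
Counterexample for (T3): {δ, ε} ∩ {ε, η} = {ε} ∉ τ. Therefore τ is NOT a topology.


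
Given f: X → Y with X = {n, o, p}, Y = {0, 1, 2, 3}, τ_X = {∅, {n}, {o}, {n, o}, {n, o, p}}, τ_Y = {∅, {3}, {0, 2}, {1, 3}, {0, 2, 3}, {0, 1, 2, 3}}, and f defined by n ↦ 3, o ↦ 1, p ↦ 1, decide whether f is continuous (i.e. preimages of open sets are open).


f IS continuous.

Compute f^{-1}(U) for each U ∈ τ_Y:
  U = ∅: f^{-1}(U) = ∅ ∈ τ_X ✓.
  U = {3}: f^{-1}(U) = {n} ∈ τ_X ✓.
  U = {0, 2}: f^{-1}(U) = ∅ ∈ τ_X ✓.
  U = {1, 3}: f^{-1}(U) = {n, o, p} ∈ τ_X ✓.
  U = {0, 2, 3}: f^{-1}(U) = {n} ∈ τ_X ✓.
  U = {0, 1, 2, 3}: f^{-1}(U) = {n, o, p} ∈ τ_X ✓.
Every preimage lies in τ_X, so f IS continuous.


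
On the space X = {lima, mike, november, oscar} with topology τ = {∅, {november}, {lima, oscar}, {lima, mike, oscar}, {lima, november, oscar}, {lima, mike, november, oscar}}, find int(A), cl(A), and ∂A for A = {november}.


int(A) = {november}, cl(A) = {november}, ∂A = ∅.

Closed sets in (X, τ) are complements of opens:
  closed(X, τ) = {∅, {mike}, {november}, {mike, november}, {lima, mike, oscar}, {lima, mike, november, oscar}}.
int(A) = ⋃ {U ∈ τ : U ⊆ A}. Opens contained in A: ∅, {november}.
Taking the union of these: int(A) = {november}.
cl(A) = ⋂ {C closed : A ⊆ C}. Closed sets containing A: {november}, {mike, november}, {lima, mike, november, oscar}.
Intersecting these: cl(A) = {november}.
∂A = cl(A) ∖ int(A) = {november} ∖ {november} = ∅.


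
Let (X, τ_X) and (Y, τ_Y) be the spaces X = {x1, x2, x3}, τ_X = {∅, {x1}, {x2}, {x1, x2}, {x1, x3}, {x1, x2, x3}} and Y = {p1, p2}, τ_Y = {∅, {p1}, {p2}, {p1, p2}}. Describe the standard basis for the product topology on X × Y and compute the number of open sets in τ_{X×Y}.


Basis B = {∅ × ∅, {x1} × {p1}, {x1} × {p2}, {x2} × {p1}, {x2} × {p2}, {x1} × {p1, p2}, {x1, x2} × {p1}, {x1, x3} × {p1}, {x1, x2} × {p2}, {x1, x3} × {p2}, {x2} × {p1, p2}, {x1, x2, x3} × {p1}, {x1, x2, x3} × {p2}, {x1, x2} × {p1, p2}, {x1, x3} × {p1, p2}, {x1, x2, x3} × {p1, p2}}; |τ_{X×Y}| = 36.

Enumerate products U × V with U ∈ τ_X, V ∈ τ_Y (deduplicated):
  ∅ × ∅ = {} (∅)
  {x1} × {p1} = {(x1,p1)}
  {x1} × {p2} = {(x1,p2)}
  {x2} × {p1} = {(x2,p1)}
  {x2} × {p2} = {(x2,p2)}
  {x1} × {p1, p2} = {(x1,p1), (x1,p2)}
  {x1, x2} × {p1} = {(x1,p1), (x2,p1)}
  {x1, x3} × {p1} = {(x1,p1), (x3,p1)}
  {x1, x2} × {p2} = {(x1,p2), (x2,p2)}
  {x1, x3} × {p2} = {(x1,p2), (x3,p2)}
  {x2} × {p1, p2} = {(x2,p1), (x2,p2)}
  {x1, x2, x3} × {p1} = {(x1,p1), (x2,p1), (x3,p1)}
  {x1, x2, x3} × {p2} = {(x1,p2), (x2,p2), (x3,p2)}
  {x1, x2} × {p1, p2} = {(x1,p1), (x1,p2), (x2,p1), (x2,p2)}
  {x1, x3} × {p1, p2} = {(x1,p1), (x1,p2), (x3,p1), (x3,p2)}
  {x1, x2, x3} × {p1, p2} = {(x1,p1), (x1,p2), (x2,p1), (x2,p2), (x3,p1), (x3,p2)}
These 16 distinct sets form the basis B.
Close under arbitrary unions to get τ_{X×Y}; counting gives |τ_{X×Y}| = 36.


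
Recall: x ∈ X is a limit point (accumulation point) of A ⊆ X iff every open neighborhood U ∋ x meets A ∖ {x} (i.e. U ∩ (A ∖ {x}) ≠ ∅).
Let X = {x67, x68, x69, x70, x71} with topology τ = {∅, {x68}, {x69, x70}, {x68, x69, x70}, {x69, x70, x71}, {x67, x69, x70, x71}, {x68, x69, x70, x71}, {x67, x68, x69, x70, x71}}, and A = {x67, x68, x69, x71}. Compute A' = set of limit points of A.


A' = {x67, x70, x71}

For each x ∈ X, list the open sets U ∈ τ with x ∈ U, then check whether U ∩ (A ∖ {x}) ≠ ∅ for every such U.
  x = x67: opens ∋ x are {x67, x69, x70, x71}, {x67, x68, x69, x70, x71}; each meets A ∖ {x67}, so x IS a limit point.
  x = x68: open {x68} ∋ x has {x68} ∩ (A ∖ {x68}) = ∅, so x is NOT a limit point.
  x = x69: open {x69, x70} ∋ x has {x69, x70} ∩ (A ∖ {x69}) = ∅, so x is NOT a limit point.
  x = x70: opens ∋ x are {x69, x70}, {x68, x69, x70}, {x69, x70, x71}, {x67, x69, x70, x71}, {x68, x69, x70, x71}, {x67, x68, x69, x70, x71}; each meets A ∖ {x70}, so x IS a limit point.
  x = x71: opens ∋ x are {x69, x70, x71}, {x67, x69, x70, x71}, {x68, x69, x70, x71}, {x67, x68, x69, x70, x71}; each meets A ∖ {x71}, so x IS a limit point.
Collecting: A' = {x67, x70, x71}.


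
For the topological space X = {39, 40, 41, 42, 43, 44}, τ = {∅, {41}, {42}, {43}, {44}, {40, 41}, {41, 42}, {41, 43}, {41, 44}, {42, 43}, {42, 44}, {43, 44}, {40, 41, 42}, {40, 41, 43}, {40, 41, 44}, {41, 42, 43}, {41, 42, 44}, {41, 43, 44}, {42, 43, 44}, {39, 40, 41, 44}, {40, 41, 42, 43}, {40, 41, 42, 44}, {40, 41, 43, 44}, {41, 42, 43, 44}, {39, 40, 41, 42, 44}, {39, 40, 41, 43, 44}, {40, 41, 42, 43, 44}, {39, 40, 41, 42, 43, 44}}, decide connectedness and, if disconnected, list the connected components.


(X, τ) is disconnected; components = [{42}, {43}, {39, 40, 41, 44}].

Find clopen sets (U ∈ τ with X ∖ U ∈ τ):
  U = ∅, X ∖ U = {39, 40, 41, 42, 43, 44} — both open, so U is clopen.
  U = {42}, X ∖ U = {39, 40, 41, 43, 44} — both open, so U is clopen.
  U = {43}, X ∖ U = {39, 40, 41, 42, 44} — both open, so U is clopen.
  U = {42, 43}, X ∖ U = {39, 40, 41, 44} — both open, so U is clopen.
  U = {39, 40, 41, 44}, X ∖ U = {42, 43} — both open, so U is clopen.
  U = {39, 40, 41, 42, 44}, X ∖ U = {43} — both open, so U is clopen.
  U = {39, 40, 41, 43, 44}, X ∖ U = {42} — both open, so U is clopen.
  U = {39, 40, 41, 42, 43, 44}, X ∖ U = ∅ — both open, so U is clopen.
Nontrivial clopen(s) exist: e.g. {39, 40, 41, 43, 44}. So (X, τ) is disconnected.
Compute connected components by grouping points that agree on all clopens:
  component: {42}
  component: {43}
  component: {39, 40, 41, 44}


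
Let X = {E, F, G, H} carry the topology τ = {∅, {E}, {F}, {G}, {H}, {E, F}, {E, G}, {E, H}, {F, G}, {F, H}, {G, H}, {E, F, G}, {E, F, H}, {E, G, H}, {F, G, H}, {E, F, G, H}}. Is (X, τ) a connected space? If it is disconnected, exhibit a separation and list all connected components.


(X, τ) is disconnected; components = [{E}, {F}, {G}, {H}].

Find clopen sets (U ∈ τ with X ∖ U ∈ τ):
  U = ∅, X ∖ U = {E, F, G, H} — both open, so U is clopen.
  U = {E}, X ∖ U = {F, G, H} — both open, so U is clopen.
  U = {F}, X ∖ U = {E, G, H} — both open, so U is clopen.
  U = {G}, X ∖ U = {E, F, H} — both open, so U is clopen.
  U = {H}, X ∖ U = {E, F, G} — both open, so U is clopen.
  U = {E, F}, X ∖ U = {G, H} — both open, so U is clopen.
  U = {E, G}, X ∖ U = {F, H} — both open, so U is clopen.
  U = {E, H}, X ∖ U = {F, G} — both open, so U is clopen.
  U = {F, G}, X ∖ U = {E, H} — both open, so U is clopen.
  U = {F, H}, X ∖ U = {E, G} — both open, so U is clopen.
  U = {G, H}, X ∖ U = {E, F} — both open, so U is clopen.
  U = {E, F, G}, X ∖ U = {H} — both open, so U is clopen.
  U = {E, F, H}, X ∖ U = {G} — both open, so U is clopen.
  U = {E, G, H}, X ∖ U = {F} — both open, so U is clopen.
  U = {F, G, H}, X ∖ U = {E} — both open, so U is clopen.
  U = {E, F, G, H}, X ∖ U = ∅ — both open, so U is clopen.
Nontrivial clopen(s) exist: e.g. {F}. So (X, τ) is disconnected.
Compute connected components by grouping points that agree on all clopens:
  component: {E}
  component: {F}
  component: {G}
  component: {H}


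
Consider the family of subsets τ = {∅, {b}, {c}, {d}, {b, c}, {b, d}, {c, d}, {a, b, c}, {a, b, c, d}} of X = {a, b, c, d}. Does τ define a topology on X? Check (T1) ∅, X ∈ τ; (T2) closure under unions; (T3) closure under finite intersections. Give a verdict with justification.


τ is NOT a topology on X.

Axiom (T1): ∅ ∈ τ? Yes; X ∈ τ? Yes.
Axiom (T2/T3): check pairwise unions and intersections of members of τ.
Counterexample for (T2): {b} ∪ {c, d} = {b, c, d} ∉ τ. Therefore τ is NOT a topology.


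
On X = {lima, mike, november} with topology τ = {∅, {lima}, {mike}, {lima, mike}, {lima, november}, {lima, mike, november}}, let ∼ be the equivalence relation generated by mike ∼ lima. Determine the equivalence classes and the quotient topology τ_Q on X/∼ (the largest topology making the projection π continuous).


X/∼ = {[lima=mike], [november]}; |τ_Q| = 3.

Equivalence classes: [lima=mike], [november].
Quotient map π: X → X/∼ sends lima ↦ [lima=mike], mike ↦ [lima=mike], november ↦ [november].
For each subset V ⊆ X/∼, compute π^{-1}(V) ⊆ X and check whether π^{-1}(V) ∈ τ. V is open in τ_Q iff π^{-1}(V) ∈ τ.
  V = {}: π^{-1}(V) = ∅ ∈ τ ✓.
  V = {[lima=mike]}: π^{-1}(V) = {lima, mike} ∈ τ ✓.
  V = {[november]}: π^{-1}(V) = {november} ∉ τ ✗.
  V = {[lima=mike], [november]}: π^{-1}(V) = {lima, mike, november} ∈ τ ✓.
Open sets in the quotient: τ_Q = {{}, {[lima=mike]}, {[lima=mike], [november]}} (3 elements).


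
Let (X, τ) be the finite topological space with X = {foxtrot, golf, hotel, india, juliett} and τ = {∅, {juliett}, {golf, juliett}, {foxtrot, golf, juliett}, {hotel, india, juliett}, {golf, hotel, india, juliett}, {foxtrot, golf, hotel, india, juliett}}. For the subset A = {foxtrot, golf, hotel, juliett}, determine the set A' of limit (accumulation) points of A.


A' = {foxtrot, golf, hotel, india}

For each x ∈ X, list the open sets U ∈ τ with x ∈ U, then check whether U ∩ (A ∖ {x}) ≠ ∅ for every such U.
  x = foxtrot: opens ∋ x are {foxtrot, golf, juliett}, {foxtrot, golf, hotel, india, juliett}; each meets A ∖ {foxtrot}, so x IS a limit point.
  x = golf: opens ∋ x are {golf, juliett}, {foxtrot, golf, juliett}, {golf, hotel, india, juliett}, {foxtrot, golf, hotel, india, juliett}; each meets A ∖ {golf}, so x IS a limit point.
  x = hotel: opens ∋ x are {hotel, india, juliett}, {golf, hotel, india, juliett}, {foxtrot, golf, hotel, india, juliett}; each meets A ∖ {hotel}, so x IS a limit point.
  x = india: opens ∋ x are {hotel, india, juliett}, {golf, hotel, india, juliett}, {foxtrot, golf, hotel, india, juliett}; each meets A ∖ {india}, so x IS a limit point.
  x = juliett: open {juliett} ∋ x has {juliett} ∩ (A ∖ {juliett}) = ∅, so x is NOT a limit point.
Collecting: A' = {foxtrot, golf, hotel, india}.


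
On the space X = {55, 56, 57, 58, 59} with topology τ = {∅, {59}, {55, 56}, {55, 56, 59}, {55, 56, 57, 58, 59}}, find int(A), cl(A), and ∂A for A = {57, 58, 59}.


int(A) = {59}, cl(A) = {57, 58, 59}, ∂A = {57, 58}.

Closed sets in (X, τ) are complements of opens:
  closed(X, τ) = {∅, {57, 58}, {57, 58, 59}, {55, 56, 57, 58}, {55, 56, 57, 58, 59}}.
int(A) = ⋃ {U ∈ τ : U ⊆ A}. Opens contained in A: ∅, {59}.
Taking the union of these: int(A) = {59}.
cl(A) = ⋂ {C closed : A ⊆ C}. Closed sets containing A: {57, 58, 59}, {55, 56, 57, 58, 59}.
Intersecting these: cl(A) = {57, 58, 59}.
∂A = cl(A) ∖ int(A) = {57, 58, 59} ∖ {59} = {57, 58}.


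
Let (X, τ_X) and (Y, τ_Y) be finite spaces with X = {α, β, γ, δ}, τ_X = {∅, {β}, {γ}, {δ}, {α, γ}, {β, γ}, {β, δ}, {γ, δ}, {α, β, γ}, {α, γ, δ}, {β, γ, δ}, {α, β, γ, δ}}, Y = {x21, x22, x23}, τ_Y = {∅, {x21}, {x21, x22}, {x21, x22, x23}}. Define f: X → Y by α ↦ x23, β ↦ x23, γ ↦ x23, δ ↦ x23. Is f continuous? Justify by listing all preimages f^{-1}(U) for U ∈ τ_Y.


f IS continuous.

Compute f^{-1}(U) for each U ∈ τ_Y:
  U = ∅: f^{-1}(U) = ∅ ∈ τ_X ✓.
  U = {x21}: f^{-1}(U) = ∅ ∈ τ_X ✓.
  U = {x21, x22}: f^{-1}(U) = ∅ ∈ τ_X ✓.
  U = {x21, x22, x23}: f^{-1}(U) = {α, β, γ, δ} ∈ τ_X ✓.
Every preimage lies in τ_X, so f IS continuous.


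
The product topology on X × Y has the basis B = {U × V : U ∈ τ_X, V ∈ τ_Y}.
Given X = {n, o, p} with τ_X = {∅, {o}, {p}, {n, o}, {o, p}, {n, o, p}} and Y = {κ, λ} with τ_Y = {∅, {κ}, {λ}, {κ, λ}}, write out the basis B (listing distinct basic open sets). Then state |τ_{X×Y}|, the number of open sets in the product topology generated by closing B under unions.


Basis B = {∅ × ∅, {o} × {κ}, {o} × {λ}, {p} × {κ}, {p} × {λ}, {n, o} × {κ}, {n, o} × {λ}, {o} × {κ, λ}, {o, p} × {κ}, {o, p} × {λ}, {p} × {κ, λ}, {n, o, p} × {κ}, {n, o, p} × {λ}, {n, o} × {κ, λ}, {o, p} × {κ, λ}, {n, o, p} × {κ, λ}}; |τ_{X×Y}| = 36.

Enumerate products U × V with U ∈ τ_X, V ∈ τ_Y (deduplicated):
  ∅ × ∅ = {} (∅)
  {o} × {κ} = {(o,κ)}
  {o} × {λ} = {(o,λ)}
  {p} × {κ} = {(p,κ)}
  {p} × {λ} = {(p,λ)}
  {n, o} × {κ} = {(n,κ), (o,κ)}
  {n, o} × {λ} = {(n,λ), (o,λ)}
  {o} × {κ, λ} = {(o,κ), (o,λ)}
  {o, p} × {κ} = {(o,κ), (p,κ)}
  {o, p} × {λ} = {(o,λ), (p,λ)}
  {p} × {κ, λ} = {(p,κ), (p,λ)}
  {n, o, p} × {κ} = {(n,κ), (o,κ), (p,κ)}
  {n, o, p} × {λ} = {(n,λ), (o,λ), (p,λ)}
  {n, o} × {κ, λ} = {(n,κ), (n,λ), (o,κ), (o,λ)}
  {o, p} × {κ, λ} = {(o,κ), (o,λ), (p,κ), (p,λ)}
  {n, o, p} × {κ, λ} = {(n,κ), (n,λ), (o,κ), (o,λ), (p,κ), (p,λ)}
These 16 distinct sets form the basis B.
Close under arbitrary unions to get τ_{X×Y}; counting gives |τ_{X×Y}| = 36.


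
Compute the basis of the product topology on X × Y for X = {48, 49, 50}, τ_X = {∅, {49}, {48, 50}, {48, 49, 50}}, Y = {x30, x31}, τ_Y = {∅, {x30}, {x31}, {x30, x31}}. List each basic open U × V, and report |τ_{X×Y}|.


Basis B = {∅ × ∅, {49} × {x30}, {49} × {x31}, {48, 50} × {x30}, {48, 50} × {x31}, {49} × {x30, x31}, {48, 49, 50} × {x30}, {48, 49, 50} × {x31}, {48, 50} × {x30, x31}, {48, 49, 50} × {x30, x31}}; |τ_{X×Y}| = 16.

Enumerate products U × V with U ∈ τ_X, V ∈ τ_Y (deduplicated):
  ∅ × ∅ = {} (∅)
  {49} × {x30} = {(49,x30)}
  {49} × {x31} = {(49,x31)}
  {48, 50} × {x30} = {(48,x30), (50,x30)}
  {48, 50} × {x31} = {(48,x31), (50,x31)}
  {49} × {x30, x31} = {(49,x30), (49,x31)}
  {48, 49, 50} × {x30} = {(48,x30), (49,x30), (50,x30)}
  {48, 49, 50} × {x31} = {(48,x31), (49,x31), (50,x31)}
  {48, 50} × {x30, x31} = {(48,x30), (48,x31), (50,x30), (50,x31)}
  {48, 49, 50} × {x30, x31} = {(48,x30), (48,x31), (49,x30), (49,x31), (50,x30), (50,x31)}
These 10 distinct sets form the basis B.
Close under arbitrary unions to get τ_{X×Y}; counting gives |τ_{X×Y}| = 16.
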